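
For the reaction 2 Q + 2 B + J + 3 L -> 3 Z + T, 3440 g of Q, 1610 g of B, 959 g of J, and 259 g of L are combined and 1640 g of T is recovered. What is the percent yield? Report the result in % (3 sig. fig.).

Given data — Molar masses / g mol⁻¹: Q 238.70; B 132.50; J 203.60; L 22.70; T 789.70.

n(Q) = 3440 / 238.70 = 14.41 mol
n(B) = 1610 / 132.50 = 12.15 mol
n(J) = 959.0 / 203.60 = 4.710 mol
n(L) = 259.0 / 22.70 = 11.41 mol
n/ν → Q: 7.205, B: 6.075, J: 4.710, L: 3.803; L is limiting.
theoretical n(T) = (1/3) × 11.41 = 3.803 mol → 3003 g
% yield = 1640 / 3003 × 100 = 54.61 %

54.6 %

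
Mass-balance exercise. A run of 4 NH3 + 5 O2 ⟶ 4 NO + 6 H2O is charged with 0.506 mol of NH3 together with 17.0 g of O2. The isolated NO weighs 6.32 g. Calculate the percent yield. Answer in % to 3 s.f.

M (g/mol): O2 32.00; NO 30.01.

n(NH3) = 0.5060 mol
n(O2) = 17.00 / 32.00 = 0.5313 mol
n/ν for NH3 = 0.5060/4 = 0.1265
n/ν for O2 = 0.5313/5 = 0.1063
Smallest n/ν is O2 → limiting reagent.
theoretical n(NO) = (4/5) × 0.5313 = 0.4250 mol → 12.75 g
% yield = 6.32 / 12.75 × 100 = 49.57 %

49.6 %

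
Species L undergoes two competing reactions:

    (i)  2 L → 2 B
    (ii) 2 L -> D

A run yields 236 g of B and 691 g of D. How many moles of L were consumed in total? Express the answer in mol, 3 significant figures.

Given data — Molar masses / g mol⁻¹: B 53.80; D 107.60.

17.2 mol

n(B) = 236 / 53.80 = 4.387 mol
n(D) = 691 / 107.60 = 6.422 mol
n(L) via (i) = (2/2)×4.387 = 4.387 mol
n(L) via (ii) = (2/1)×6.422 = 12.84 mol
total n(L) = 4.387 + 12.84 = 17.23 mol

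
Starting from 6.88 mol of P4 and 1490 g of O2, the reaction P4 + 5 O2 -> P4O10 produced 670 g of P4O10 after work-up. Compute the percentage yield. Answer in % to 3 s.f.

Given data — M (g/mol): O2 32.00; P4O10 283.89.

34.3 %

n(P4) = 6.880 mol
n(O2) = 1490 / 32.00 = 46.56 mol
n/ν for P4 = 6.880/1 = 6.880
n/ν for O2 = 46.56/5 = 9.312
Smallest n/ν is P4 → limiting reagent.
theoretical n(P4O10) = (1/1) × 6.880 = 6.880 mol → 1953 g
% yield = 670 / 1953 × 100 = 34.31 %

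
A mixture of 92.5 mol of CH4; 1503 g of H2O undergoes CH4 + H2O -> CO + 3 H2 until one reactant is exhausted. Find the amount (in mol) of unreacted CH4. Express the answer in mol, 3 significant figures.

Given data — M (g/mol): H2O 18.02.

n(CH4) = 92.50 mol
n(H2O) = 1503 / 18.02 = 83.41 mol
n/ν for CH4 = 92.50/1 = 92.50
n/ν for H2O = 83.41/1 = 83.41
Smallest n/ν is H2O → limiting reagent.
CH4 consumed = (1/1) × 83.41 = 83.41 mol
CH4 remaining = 92.50 − 83.41 = 9.090 mol

9.09 mol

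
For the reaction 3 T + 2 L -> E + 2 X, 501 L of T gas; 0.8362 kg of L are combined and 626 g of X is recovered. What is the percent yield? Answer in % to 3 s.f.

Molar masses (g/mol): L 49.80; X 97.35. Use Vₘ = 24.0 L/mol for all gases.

46.2 %

n(T) = 501.0 / 24.0 = 20.88 mol
n(L) = 0.8362×1000 / 49.80 = 16.79 mol
n/ν → T: 6.960, L: 8.395; T is limiting.
theoretical n(X) = (2/3) × 20.88 = 13.92 mol → 1355 g
% yield = 626 / 1355 × 100 = 46.20 %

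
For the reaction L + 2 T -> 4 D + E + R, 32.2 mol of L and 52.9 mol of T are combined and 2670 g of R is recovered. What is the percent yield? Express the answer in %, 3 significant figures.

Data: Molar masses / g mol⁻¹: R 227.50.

44.4 %

n(L) = 32.20 mol
n(T) = 52.90 mol
n/ν for L = 32.20/1 = 32.20
n/ν for T = 52.90/2 = 26.45
Smallest n/ν is T → limiting reagent.
theoretical n(R) = (1/2) × 52.90 = 26.45 mol → 6017 g
% yield = 2670 / 6017 × 100 = 44.37 %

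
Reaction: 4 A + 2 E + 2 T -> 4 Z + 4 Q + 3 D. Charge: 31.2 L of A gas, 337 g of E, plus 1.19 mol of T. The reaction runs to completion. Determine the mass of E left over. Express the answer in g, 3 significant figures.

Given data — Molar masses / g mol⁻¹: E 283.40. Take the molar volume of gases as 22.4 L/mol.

140 g

n(A) = 31.20 / 22.4 = 1.393 mol
n(E) = 337.0 / 283.40 = 1.189 mol
n(T) = 1.190 mol
n/ν for A = 1.393/4 = 0.3483
n/ν for E = 1.189/2 = 0.5945
n/ν for T = 1.190/2 = 0.5950
Smallest n/ν is A → limiting reagent.
E consumed = (2/4) × 1.393 = 0.6965 mol
E remaining = 1.189 − 0.6965 = 0.4925 mol
mass = 0.4925 × 283.40 = 139.6 g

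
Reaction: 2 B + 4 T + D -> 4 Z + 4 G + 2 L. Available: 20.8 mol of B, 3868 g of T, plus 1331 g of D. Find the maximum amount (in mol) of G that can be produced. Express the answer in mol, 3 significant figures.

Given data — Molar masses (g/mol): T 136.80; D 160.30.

n(B) = 20.80 mol
n(T) = 3868 / 136.80 = 28.27 mol
n(D) = 1331 / 160.30 = 8.303 mol
n/ν → B: 10.40, T: 7.068, D: 8.303; T is limiting.
n(G) = (4/4) × 28.27 = 28.27 mol

28.3 mol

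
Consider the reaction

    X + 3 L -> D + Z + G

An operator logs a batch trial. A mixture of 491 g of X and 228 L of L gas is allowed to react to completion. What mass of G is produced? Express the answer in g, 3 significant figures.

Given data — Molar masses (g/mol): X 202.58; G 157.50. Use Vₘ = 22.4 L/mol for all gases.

382 g

n(X) = 491.0 / 202.58 = 2.424 mol
n(L) = 228.0 / 22.4 = 10.18 mol
n/ν for X = 2.424/1 = 2.424
n/ν for L = 10.18/3 = 3.393
Smallest n/ν is X → limiting reagent.
n(G) = (1/1) × 2.424 = 2.424 mol
mass = 2.424 × 157.50 = 381.8 g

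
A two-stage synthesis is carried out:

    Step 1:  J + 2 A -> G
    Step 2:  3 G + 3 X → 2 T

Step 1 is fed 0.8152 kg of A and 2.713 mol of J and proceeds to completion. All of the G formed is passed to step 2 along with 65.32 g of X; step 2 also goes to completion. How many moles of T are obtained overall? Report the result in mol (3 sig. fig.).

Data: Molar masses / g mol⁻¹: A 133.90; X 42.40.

1.03 mol

Step 1:
n(A) = 0.8152×1000 / 133.90 = 6.088 mol
n(J) = 2.713 mol
n/ν → A: 3.044, J: 2.713; J is limiting.
n(G) produced = (1/1) × 2.713 = 2.713 mol
Step 2:
n(G) available = 2.713 mol
n(X) = 65.32 / 42.40 = 1.541 mol
n/ν → G: 0.9043, X: 0.5137; X is limiting.
n(T) = (2/3) × 1.541 = 1.027 mol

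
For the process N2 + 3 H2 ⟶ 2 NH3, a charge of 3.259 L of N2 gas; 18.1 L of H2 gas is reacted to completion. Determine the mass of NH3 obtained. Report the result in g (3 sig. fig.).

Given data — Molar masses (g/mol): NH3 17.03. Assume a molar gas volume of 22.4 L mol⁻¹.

n(N2) = 3.259 / 22.4 = 0.1455 mol
n(H2) = 18.10 / 22.4 = 0.8080 mol
n/ν for N2 = 0.1455/1 = 0.1455
n/ν for H2 = 0.8080/3 = 0.2693
Smallest n/ν is N2 → limiting reagent.
n(NH3) = (2/1) × 0.1455 = 0.2910 mol
mass = 0.2910 × 17.03 = 4.956 g

4.96 g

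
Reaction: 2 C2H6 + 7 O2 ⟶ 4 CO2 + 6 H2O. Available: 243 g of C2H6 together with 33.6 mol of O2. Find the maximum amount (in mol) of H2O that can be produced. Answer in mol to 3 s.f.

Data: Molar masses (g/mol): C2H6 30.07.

24.2 mol

n(C2H6) = 243.0 / 30.07 = 8.081 mol
n(O2) = 33.60 mol
n/ν → C2H6: 4.041, O2: 4.800; C2H6 is limiting.
n(H2O) = (6/2) × 8.081 = 24.24 mol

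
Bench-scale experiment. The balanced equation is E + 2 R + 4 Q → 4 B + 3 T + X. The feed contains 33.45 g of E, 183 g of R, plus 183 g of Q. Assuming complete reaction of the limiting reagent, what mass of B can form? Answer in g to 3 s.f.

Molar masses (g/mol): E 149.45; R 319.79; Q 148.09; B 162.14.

145 g

n(E) = 33.45 / 149.45 = 0.2238 mol
n(R) = 183.0 / 319.79 = 0.5723 mol
n(Q) = 183.0 / 148.09 = 1.236 mol
n/ν → E: 0.2238, R: 0.2862, Q: 0.3090; E is limiting.
n(B) = (4/1) × 0.2238 = 0.8952 mol
mass = 0.8952 × 162.14 = 145.1 g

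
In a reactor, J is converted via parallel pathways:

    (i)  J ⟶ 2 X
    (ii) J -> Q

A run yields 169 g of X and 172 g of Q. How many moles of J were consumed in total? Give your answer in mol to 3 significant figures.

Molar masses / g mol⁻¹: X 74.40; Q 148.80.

2.29 mol

n(X) = 169 / 74.40 = 2.272 mol
n(Q) = 172 / 148.80 = 1.156 mol
n(J) via (i) = (1/2)×2.272 = 1.136 mol
n(J) via (ii) = (1/1)×1.156 = 1.156 mol
total n(J) = 1.136 + 1.156 = 2.292 mol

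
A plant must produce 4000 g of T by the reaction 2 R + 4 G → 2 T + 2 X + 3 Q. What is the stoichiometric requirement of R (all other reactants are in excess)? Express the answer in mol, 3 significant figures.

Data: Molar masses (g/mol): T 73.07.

54.7 mol

n(T) = 4000 / 73.07 = 54.74 mol
n(R) = (2/2) × 54.74 = 54.74 mol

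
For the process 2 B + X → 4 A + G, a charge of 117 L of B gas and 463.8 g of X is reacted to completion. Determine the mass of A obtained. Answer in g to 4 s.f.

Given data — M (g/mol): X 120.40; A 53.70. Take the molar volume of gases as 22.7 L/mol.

553.6 g

n(B) = 117.0 / 22.7 = 5.154 mol
n(X) = 463.8 / 120.40 = 3.852 mol
n/ν → B: 2.577, X: 3.852; B is limiting.
n(A) = (4/2) × 5.154 = 10.31 mol
mass = 10.31 × 53.70 = 553.6 g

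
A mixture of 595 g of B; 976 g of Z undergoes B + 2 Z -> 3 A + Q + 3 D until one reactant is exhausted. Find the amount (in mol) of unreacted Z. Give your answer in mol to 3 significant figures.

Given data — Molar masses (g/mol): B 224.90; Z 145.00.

1.44 mol

n(B) = 595.0 / 224.90 = 2.646 mol
n(Z) = 976.0 / 145.00 = 6.731 mol
n/ν → B: 2.646, Z: 3.366; B is limiting.
Z consumed = (2/1) × 2.646 = 5.292 mol
Z remaining = 6.731 − 5.292 = 1.439 mol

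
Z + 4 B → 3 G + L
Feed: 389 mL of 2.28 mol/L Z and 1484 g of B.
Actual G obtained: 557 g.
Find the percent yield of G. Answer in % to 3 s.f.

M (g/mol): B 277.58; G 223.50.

93.7 %

n(Z) = 2.28 × 389.0/1000 = 0.8869 mol
n(B) = 1484 / 277.58 = 5.346 mol
n/ν for Z = 0.8869/1 = 0.8869
n/ν for B = 5.346/4 = 1.337
Smallest n/ν is Z → limiting reagent.
theoretical n(G) = (3/1) × 0.8869 = 2.661 mol → 594.7 g
% yield = 557 / 594.7 × 100 = 93.66 %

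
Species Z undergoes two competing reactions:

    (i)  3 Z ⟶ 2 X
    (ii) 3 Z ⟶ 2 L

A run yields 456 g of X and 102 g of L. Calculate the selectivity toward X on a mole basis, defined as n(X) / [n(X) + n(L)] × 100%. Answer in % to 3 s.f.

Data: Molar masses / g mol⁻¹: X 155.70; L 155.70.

n(X) = 456 / 155.70 = 2.929 mol
n(L) = 102 / 155.70 = 0.6551 mol
selectivity = 2.929/(2.929+0.6551) × 100 = 81.72 %

81.7 %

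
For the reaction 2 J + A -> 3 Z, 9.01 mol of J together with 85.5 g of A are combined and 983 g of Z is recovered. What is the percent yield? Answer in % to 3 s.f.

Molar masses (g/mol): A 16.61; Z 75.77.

96.0 %

n(J) = 9.010 mol
n(A) = 85.50 / 16.61 = 5.148 mol
n/ν → J: 4.505, A: 5.148; J is limiting.
theoretical n(Z) = (3/2) × 9.010 = 13.52 mol → 1024 g
% yield = 983 / 1024 × 100 = 96.00 %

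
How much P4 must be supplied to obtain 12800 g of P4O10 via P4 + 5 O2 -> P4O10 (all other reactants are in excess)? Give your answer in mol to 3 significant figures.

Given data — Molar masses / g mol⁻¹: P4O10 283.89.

45.1 mol

n(P4O10) = 12800 / 283.89 = 45.09 mol
n(P4) = (1/1) × 45.09 = 45.09 mol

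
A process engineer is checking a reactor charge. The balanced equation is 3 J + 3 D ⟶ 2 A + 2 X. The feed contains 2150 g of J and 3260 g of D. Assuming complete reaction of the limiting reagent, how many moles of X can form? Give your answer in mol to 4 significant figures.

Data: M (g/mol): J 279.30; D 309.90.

n(J) = 2150 / 279.30 = 7.698 mol
n(D) = 3260 / 309.90 = 10.52 mol
n/ν for J = 7.698/3 = 2.566
n/ν for D = 10.52/3 = 3.507
Smallest n/ν is J → limiting reagent.
n(X) = (2/3) × 7.698 = 5.132 mol

5.132 mol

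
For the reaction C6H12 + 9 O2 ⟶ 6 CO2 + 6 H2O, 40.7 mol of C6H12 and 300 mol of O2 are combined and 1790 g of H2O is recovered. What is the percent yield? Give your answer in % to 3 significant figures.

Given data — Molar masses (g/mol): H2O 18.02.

49.7 %

n(C6H12) = 40.70 mol
n(O2) = 300.0 mol
n/ν for C6H12 = 40.70/1 = 40.70
n/ν for O2 = 300.0/9 = 33.33
Smallest n/ν is O2 → limiting reagent.
theoretical n(H2O) = (6/9) × 300.0 = 200.0 mol → 3604 g
% yield = 1790 / 3604 × 100 = 49.67 %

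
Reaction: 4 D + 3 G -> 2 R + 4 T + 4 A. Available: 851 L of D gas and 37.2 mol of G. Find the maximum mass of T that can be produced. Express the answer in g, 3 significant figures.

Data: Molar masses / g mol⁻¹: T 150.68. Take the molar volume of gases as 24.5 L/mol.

n(D) = 851.0 / 24.5 = 34.73 mol
n(G) = 37.20 mol
n/ν for D = 34.73/4 = 8.683
n/ν for G = 37.20/3 = 12.40
Smallest n/ν is D → limiting reagent.
n(T) = (4/4) × 34.73 = 34.73 mol
mass = 34.73 × 150.68 = 5233 g

5230 g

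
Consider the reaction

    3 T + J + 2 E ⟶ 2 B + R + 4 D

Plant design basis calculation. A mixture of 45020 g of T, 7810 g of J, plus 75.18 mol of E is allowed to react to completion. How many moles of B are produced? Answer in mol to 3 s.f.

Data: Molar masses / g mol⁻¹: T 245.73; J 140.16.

75.2 mol

n(T) = 45020 / 245.73 = 183.2 mol
n(J) = 7810 / 140.16 = 55.72 mol
n(E) = 75.18 mol
n/ν → T: 61.07, J: 55.72, E: 37.59; E is limiting.
n(B) = (2/2) × 75.18 = 75.18 mol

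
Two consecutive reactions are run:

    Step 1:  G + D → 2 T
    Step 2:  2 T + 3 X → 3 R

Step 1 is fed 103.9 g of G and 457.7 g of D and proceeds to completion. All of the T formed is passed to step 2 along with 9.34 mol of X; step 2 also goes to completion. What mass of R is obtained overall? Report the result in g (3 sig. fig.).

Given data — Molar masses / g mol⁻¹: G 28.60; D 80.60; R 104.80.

979 g

Step 1:
n(G) = 103.9 / 28.60 = 3.633 mol
n(D) = 457.7 / 80.60 = 5.679 mol
n/ν for G = 3.633/1 = 3.633
n/ν for D = 5.679/1 = 5.679
Smallest n/ν is G → limiting reagent.
n(T) produced = (2/1) × 3.633 = 7.266 mol
Step 2:
n(T) available = 7.266 mol
n(X) = 9.340 mol
n/ν for T = 7.266/2 = 3.633
n/ν for X = 9.340/3 = 3.113
Smallest n/ν is X → limiting reagent.
n(R) = (3/3) × 9.340 = 9.340 mol
mass = 9.340 × 104.80 = 978.8 g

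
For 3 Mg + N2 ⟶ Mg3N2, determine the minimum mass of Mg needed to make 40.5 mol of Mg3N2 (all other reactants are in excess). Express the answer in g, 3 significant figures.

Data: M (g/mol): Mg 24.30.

n(Mg3N2) = 40.50 mol
n(Mg) = (3/1) × 40.50 = 121.5 mol
mass = 121.5 × 24.30 = 2952 g

2950 g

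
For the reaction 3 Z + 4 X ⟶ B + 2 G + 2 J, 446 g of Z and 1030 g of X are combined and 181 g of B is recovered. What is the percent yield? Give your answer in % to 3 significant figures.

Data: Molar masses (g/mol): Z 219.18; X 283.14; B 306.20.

n(Z) = 446.0 / 219.18 = 2.035 mol
n(X) = 1030 / 283.14 = 3.638 mol
n/ν for Z = 2.035/3 = 0.6783
n/ν for X = 3.638/4 = 0.9095
Smallest n/ν is Z → limiting reagent.
theoretical n(B) = (1/3) × 2.035 = 0.6783 mol → 207.7 g
% yield = 181 / 207.7 × 100 = 87.14 %

87.1 %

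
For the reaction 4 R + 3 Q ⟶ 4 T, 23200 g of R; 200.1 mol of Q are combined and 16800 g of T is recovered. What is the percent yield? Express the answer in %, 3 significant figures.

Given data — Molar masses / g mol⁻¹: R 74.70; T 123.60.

50.9 %

n(R) = 23200 / 74.70 = 310.6 mol
n(Q) = 200.1 mol
n/ν → R: 77.65, Q: 66.70; Q is limiting.
theoretical n(T) = (4/3) × 200.1 = 266.8 mol → 32980 g
% yield = 16800 / 32980 × 100 = 50.94 %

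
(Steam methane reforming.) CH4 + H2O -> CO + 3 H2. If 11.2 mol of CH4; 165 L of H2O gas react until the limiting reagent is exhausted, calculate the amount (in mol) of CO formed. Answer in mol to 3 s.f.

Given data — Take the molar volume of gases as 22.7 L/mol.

7.27 mol

n(CH4) = 11.20 mol
n(H2O) = 165.0 / 22.7 = 7.269 mol
n/ν for CH4 = 11.20/1 = 11.20
n/ν for H2O = 7.269/1 = 7.269
Smallest n/ν is H2O → limiting reagent.
n(CO) = (1/1) × 7.269 = 7.269 mol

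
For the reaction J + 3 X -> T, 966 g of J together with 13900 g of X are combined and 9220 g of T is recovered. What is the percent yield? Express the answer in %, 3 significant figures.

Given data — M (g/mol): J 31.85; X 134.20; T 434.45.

n(J) = 966.0 / 31.85 = 30.33 mol
n(X) = 13900 / 134.20 = 103.6 mol
n/ν → J: 30.33, X: 34.53; J is limiting.
theoretical n(T) = (1/1) × 30.33 = 30.33 mol → 13180 g
% yield = 9220 / 13180 × 100 = 69.95 %

70.0 %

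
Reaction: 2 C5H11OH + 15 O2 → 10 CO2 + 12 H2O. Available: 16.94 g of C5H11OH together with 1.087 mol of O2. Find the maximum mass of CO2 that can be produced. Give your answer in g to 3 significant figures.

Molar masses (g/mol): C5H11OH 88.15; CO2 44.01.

31.9 g

n(C5H11OH) = 16.94 / 88.15 = 0.1922 mol
n(O2) = 1.087 mol
n/ν for C5H11OH = 0.1922/2 = 0.09610
n/ν for O2 = 1.087/15 = 0.07247
Smallest n/ν is O2 → limiting reagent.
n(CO2) = (10/15) × 1.087 = 0.7247 mol
mass = 0.7247 × 44.01 = 31.89 g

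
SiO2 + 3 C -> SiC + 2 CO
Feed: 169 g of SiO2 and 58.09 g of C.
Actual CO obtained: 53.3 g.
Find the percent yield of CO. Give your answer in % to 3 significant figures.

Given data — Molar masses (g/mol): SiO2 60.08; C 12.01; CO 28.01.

59.0 %

n(SiO2) = 169.0 / 60.08 = 2.813 mol
n(C) = 58.09 / 12.01 = 4.837 mol
n/ν → SiO2: 2.813, C: 1.612; C is limiting.
theoretical n(CO) = (2/3) × 4.837 = 3.225 mol → 90.33 g
% yield = 53.3 / 90.33 × 100 = 59.01 %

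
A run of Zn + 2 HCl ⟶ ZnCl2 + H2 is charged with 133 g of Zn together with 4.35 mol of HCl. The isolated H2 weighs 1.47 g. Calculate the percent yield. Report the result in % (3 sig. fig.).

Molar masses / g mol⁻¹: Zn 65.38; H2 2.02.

n(Zn) = 133.0 / 65.38 = 2.034 mol
n(HCl) = 4.350 mol
n/ν for Zn = 2.034/1 = 2.034
n/ν for HCl = 4.350/2 = 2.175
Smallest n/ν is Zn → limiting reagent.
theoretical n(H2) = (1/1) × 2.034 = 2.034 mol → 4.109 g
% yield = 1.47 / 4.109 × 100 = 35.78 %

35.8 %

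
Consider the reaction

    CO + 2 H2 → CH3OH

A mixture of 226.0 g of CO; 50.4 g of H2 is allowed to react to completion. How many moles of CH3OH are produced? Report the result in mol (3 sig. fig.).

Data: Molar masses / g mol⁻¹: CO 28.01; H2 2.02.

n(CO) = 226.0 / 28.01 = 8.069 mol
n(H2) = 50.40 / 2.02 = 24.95 mol
n/ν → CO: 8.069, H2: 12.48; CO is limiting.
n(CH3OH) = (1/1) × 8.069 = 8.069 mol

8.07 mol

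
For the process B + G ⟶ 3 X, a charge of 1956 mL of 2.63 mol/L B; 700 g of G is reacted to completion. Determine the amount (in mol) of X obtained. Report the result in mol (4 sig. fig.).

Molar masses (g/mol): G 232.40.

n(B) = 2.63 × 1956/1000 = 5.144 mol
n(G) = 700.0 / 232.40 = 3.012 mol
n/ν for B = 5.144/1 = 5.144
n/ν for G = 3.012/1 = 3.012
Smallest n/ν is G → limiting reagent.
n(X) = (3/1) × 3.012 = 9.036 mol

9.036 mol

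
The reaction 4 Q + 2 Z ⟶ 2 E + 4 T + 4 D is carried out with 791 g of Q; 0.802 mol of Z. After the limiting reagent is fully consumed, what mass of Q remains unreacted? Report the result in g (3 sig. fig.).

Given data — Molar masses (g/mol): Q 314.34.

287 g

n(Q) = 791.0 / 314.34 = 2.516 mol
n(Z) = 0.8020 mol
n/ν → Q: 0.6290, Z: 0.4010; Z is limiting.
Q consumed = (4/2) × 0.8020 = 1.604 mol
Q remaining = 2.516 − 1.604 = 0.9120 mol
mass = 0.9120 × 314.34 = 286.7 g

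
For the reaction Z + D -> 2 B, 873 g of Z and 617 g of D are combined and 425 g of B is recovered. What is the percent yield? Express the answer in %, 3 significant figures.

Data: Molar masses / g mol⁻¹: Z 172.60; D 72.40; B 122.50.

n(Z) = 873.0 / 172.60 = 5.058 mol
n(D) = 617.0 / 72.40 = 8.522 mol
n/ν → Z: 5.058, D: 8.522; Z is limiting.
theoretical n(B) = (2/1) × 5.058 = 10.12 mol → 1240 g
% yield = 425 / 1240 × 100 = 34.27 %

34.3 %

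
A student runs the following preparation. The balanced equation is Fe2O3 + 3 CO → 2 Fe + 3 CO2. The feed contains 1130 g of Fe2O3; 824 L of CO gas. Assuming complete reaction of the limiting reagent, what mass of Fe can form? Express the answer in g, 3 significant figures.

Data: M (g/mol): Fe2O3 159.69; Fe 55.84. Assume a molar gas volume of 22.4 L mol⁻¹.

790 g

n(Fe2O3) = 1130 / 159.69 = 7.076 mol
n(CO) = 824.0 / 22.4 = 36.79 mol
n/ν for Fe2O3 = 7.076/1 = 7.076
n/ν for CO = 36.79/3 = 12.26
Smallest n/ν is Fe2O3 → limiting reagent.
n(Fe) = (2/1) × 7.076 = 14.15 mol
mass = 14.15 × 55.84 = 790.1 g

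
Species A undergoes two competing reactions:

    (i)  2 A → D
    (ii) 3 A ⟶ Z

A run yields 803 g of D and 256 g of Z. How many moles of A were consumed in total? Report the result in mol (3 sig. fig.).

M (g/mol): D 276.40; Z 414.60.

n(D) = 803 / 276.40 = 2.905 mol
n(Z) = 256 / 414.60 = 0.6175 mol
n(A) via (i) = (2/1)×2.905 = 5.810 mol
n(A) via (ii) = (3/1)×0.6175 = 1.853 mol
total n(A) = 5.810 + 1.853 = 7.663 mol

7.66 mol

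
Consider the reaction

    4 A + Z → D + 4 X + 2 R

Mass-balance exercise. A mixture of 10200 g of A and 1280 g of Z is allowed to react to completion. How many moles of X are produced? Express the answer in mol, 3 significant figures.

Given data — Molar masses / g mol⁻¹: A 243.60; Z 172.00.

29.8 mol

n(A) = 10200 / 243.60 = 41.87 mol
n(Z) = 1280 / 172.00 = 7.442 mol
n/ν for A = 41.87/4 = 10.47
n/ν for Z = 7.442/1 = 7.442
Smallest n/ν is Z → limiting reagent.
n(X) = (4/1) × 7.442 = 29.77 mol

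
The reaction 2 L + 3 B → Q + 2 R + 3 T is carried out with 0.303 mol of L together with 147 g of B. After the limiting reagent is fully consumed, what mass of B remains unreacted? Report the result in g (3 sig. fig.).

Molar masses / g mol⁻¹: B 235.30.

n(L) = 0.3030 mol
n(B) = 147.0 / 235.30 = 0.6247 mol
n/ν → L: 0.1515, B: 0.2082; L is limiting.
B consumed = (3/2) × 0.3030 = 0.4545 mol
B remaining = 0.6247 − 0.4545 = 0.1702 mol
mass = 0.1702 × 235.30 = 40.05 g

40.1 g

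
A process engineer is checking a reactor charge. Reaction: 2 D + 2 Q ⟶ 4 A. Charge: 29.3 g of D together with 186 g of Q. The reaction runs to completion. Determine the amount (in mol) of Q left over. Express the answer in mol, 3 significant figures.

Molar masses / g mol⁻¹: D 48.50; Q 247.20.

n(D) = 29.30 / 48.50 = 0.6041 mol
n(Q) = 186.0 / 247.20 = 0.7524 mol
n/ν → D: 0.3021, Q: 0.3762; D is limiting.
Q consumed = (2/2) × 0.6041 = 0.6041 mol
Q remaining = 0.7524 − 0.6041 = 0.1483 mol

0.148 mol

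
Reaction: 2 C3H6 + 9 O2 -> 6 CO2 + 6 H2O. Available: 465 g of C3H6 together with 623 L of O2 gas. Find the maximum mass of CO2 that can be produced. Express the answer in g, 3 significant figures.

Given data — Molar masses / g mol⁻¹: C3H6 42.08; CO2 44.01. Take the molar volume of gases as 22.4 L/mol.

n(C3H6) = 465.0 / 42.08 = 11.05 mol
n(O2) = 623.0 / 22.4 = 27.81 mol
n/ν for C3H6 = 11.05/2 = 5.525
n/ν for O2 = 27.81/9 = 3.090
Smallest n/ν is O2 → limiting reagent.
n(CO2) = (6/9) × 27.81 = 18.54 mol
mass = 18.54 × 44.01 = 815.9 g

816 g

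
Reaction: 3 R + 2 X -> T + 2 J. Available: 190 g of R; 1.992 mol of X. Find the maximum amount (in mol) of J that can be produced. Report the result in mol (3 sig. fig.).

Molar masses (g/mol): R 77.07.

n(R) = 190.0 / 77.07 = 2.465 mol
n(X) = 1.992 mol
n/ν for R = 2.465/3 = 0.8217
n/ν for X = 1.992/2 = 0.9960
Smallest n/ν is R → limiting reagent.
n(J) = (2/3) × 2.465 = 1.643 mol

1.64 mol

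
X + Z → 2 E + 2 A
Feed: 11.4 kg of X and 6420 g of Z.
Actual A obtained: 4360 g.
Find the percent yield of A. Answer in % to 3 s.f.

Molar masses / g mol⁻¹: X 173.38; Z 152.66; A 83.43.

n(X) = 11.40×1000 / 173.38 = 65.75 mol
n(Z) = 6420 / 152.66 = 42.05 mol
n/ν for X = 65.75/1 = 65.75
n/ν for Z = 42.05/1 = 42.05
Smallest n/ν is Z → limiting reagent.
theoretical n(A) = (2/1) × 42.05 = 84.10 mol → 7016 g
% yield = 4360 / 7016 × 100 = 62.14 %

62.1 %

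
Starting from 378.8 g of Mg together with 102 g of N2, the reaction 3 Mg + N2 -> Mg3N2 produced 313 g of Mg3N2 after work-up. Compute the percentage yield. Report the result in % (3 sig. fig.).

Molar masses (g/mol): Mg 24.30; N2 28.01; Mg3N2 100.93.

n(Mg) = 378.8 / 24.30 = 15.59 mol
n(N2) = 102.0 / 28.01 = 3.642 mol
n/ν for Mg = 15.59/3 = 5.197
n/ν for N2 = 3.642/1 = 3.642
Smallest n/ν is N2 → limiting reagent.
theoretical n(Mg3N2) = (1/1) × 3.642 = 3.642 mol → 367.6 g
% yield = 313 / 367.6 × 100 = 85.15 %

85.2 %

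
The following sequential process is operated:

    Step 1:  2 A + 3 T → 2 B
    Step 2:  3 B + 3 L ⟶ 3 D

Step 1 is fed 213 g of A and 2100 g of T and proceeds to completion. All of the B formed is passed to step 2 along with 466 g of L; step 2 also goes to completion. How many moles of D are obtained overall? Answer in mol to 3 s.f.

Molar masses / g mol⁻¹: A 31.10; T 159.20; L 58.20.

Step 1:
n(A) = 213.0 / 31.10 = 6.849 mol
n(T) = 2100 / 159.20 = 13.19 mol
n/ν for A = 6.849/2 = 3.425
n/ν for T = 13.19/3 = 4.397
Smallest n/ν is A → limiting reagent.
n(B) produced = (2/2) × 6.849 = 6.849 mol
Step 2:
n(B) available = 6.849 mol
n(L) = 466.0 / 58.20 = 8.007 mol
n/ν for B = 6.849/3 = 2.283
n/ν for L = 8.007/3 = 2.669
Smallest n/ν is B → limiting reagent.
n(D) = (3/3) × 6.849 = 6.849 mol

6.85 mol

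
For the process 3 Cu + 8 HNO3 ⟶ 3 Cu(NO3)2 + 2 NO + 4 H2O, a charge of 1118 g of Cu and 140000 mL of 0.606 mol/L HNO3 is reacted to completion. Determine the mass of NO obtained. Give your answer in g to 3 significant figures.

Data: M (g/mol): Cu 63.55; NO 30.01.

352 g

n(Cu) = 1118 / 63.55 = 17.59 mol
n(HNO3) = 0.606 × 140000/1000 = 84.84 mol
n/ν for Cu = 17.59/3 = 5.863
n/ν for HNO3 = 84.84/8 = 10.61
Smallest n/ν is Cu → limiting reagent.
n(NO) = (2/3) × 17.59 = 11.73 mol
mass = 11.73 × 30.01 = 352.0 g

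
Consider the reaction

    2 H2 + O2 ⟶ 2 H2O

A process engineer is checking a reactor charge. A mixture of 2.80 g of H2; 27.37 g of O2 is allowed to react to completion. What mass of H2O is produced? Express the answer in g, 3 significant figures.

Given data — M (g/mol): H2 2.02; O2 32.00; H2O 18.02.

25.0 g

n(H2) = 2.800 / 2.02 = 1.386 mol
n(O2) = 27.37 / 32.00 = 0.8553 mol
n/ν → H2: 0.6930, O2: 0.8553; H2 is limiting.
n(H2O) = (2/2) × 1.386 = 1.386 mol
mass = 1.386 × 18.02 = 24.98 g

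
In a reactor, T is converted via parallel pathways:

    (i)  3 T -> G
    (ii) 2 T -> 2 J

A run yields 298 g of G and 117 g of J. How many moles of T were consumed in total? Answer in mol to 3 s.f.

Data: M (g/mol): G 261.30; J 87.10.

n(G) = 298 / 261.30 = 1.140 mol
n(J) = 117 / 87.10 = 1.343 mol
n(T) via (i) = (3/1)×1.140 = 3.420 mol
n(T) via (ii) = (2/2)×1.343 = 1.343 mol
total n(T) = 3.420 + 1.343 = 4.763 mol

4.76 mol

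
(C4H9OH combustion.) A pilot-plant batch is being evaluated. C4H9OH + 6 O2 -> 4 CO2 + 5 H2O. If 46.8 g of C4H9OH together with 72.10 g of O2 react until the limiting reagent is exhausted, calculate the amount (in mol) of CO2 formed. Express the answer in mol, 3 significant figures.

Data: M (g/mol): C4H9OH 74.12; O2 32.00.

n(C4H9OH) = 46.80 / 74.12 = 0.6314 mol
n(O2) = 72.10 / 32.00 = 2.253 mol
n/ν for C4H9OH = 0.6314/1 = 0.6314
n/ν for O2 = 2.253/6 = 0.3755
Smallest n/ν is O2 → limiting reagent.
n(CO2) = (4/6) × 2.253 = 1.502 mol

1.50 mol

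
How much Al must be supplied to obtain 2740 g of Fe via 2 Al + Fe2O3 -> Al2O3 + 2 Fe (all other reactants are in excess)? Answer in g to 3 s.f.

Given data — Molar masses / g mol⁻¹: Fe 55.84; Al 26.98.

1320 g

n(Fe) = 2740 / 55.84 = 49.07 mol
n(Al) = (2/2) × 49.07 = 49.07 mol
mass = 49.07 × 26.98 = 1324 g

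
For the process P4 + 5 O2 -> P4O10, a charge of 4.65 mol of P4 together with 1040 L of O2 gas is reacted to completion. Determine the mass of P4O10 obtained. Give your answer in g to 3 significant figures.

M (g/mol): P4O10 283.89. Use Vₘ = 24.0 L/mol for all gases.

n(P4) = 4.650 mol
n(O2) = 1040 / 24.0 = 43.33 mol
n/ν → P4: 4.650, O2: 8.666; P4 is limiting.
n(P4O10) = (1/1) × 4.650 = 4.650 mol
mass = 4.650 × 283.89 = 1320 g

1320 g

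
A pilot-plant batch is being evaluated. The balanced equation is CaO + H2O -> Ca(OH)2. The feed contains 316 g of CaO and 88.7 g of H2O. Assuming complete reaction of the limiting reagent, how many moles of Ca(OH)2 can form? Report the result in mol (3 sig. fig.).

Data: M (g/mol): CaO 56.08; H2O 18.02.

n(CaO) = 316.0 / 56.08 = 5.635 mol
n(H2O) = 88.70 / 18.02 = 4.922 mol
n/ν for CaO = 5.635/1 = 5.635
n/ν for H2O = 4.922/1 = 4.922
Smallest n/ν is H2O → limiting reagent.
n(Ca(OH)2) = (1/1) × 4.922 = 4.922 mol

4.92 mol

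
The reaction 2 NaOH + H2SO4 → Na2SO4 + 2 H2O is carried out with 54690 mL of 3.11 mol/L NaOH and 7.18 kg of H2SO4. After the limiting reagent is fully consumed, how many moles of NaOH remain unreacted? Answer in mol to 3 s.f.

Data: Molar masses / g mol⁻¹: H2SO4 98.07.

n(NaOH) = 3.11 × 54690/1000 = 170.1 mol
n(H2SO4) = 7.180×1000 / 98.07 = 73.21 mol
n/ν → NaOH: 85.05, H2SO4: 73.21; H2SO4 is limiting.
NaOH consumed = (2/1) × 73.21 = 146.4 mol
NaOH remaining = 170.1 − 146.4 = 23.70 mol

23.7 mol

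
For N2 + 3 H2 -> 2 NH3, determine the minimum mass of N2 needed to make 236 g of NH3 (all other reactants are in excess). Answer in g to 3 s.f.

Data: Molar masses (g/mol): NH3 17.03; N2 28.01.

n(NH3) = 236 / 17.03 = 13.86 mol
n(N2) = (1/2) × 13.86 = 6.930 mol
mass = 6.930 × 28.01 = 194.1 g

194 g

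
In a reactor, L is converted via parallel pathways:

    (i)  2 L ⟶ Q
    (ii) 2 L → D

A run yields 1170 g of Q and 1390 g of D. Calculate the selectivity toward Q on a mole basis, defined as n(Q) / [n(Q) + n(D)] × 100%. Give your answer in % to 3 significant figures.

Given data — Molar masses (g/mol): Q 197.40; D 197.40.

45.7 %

n(Q) = 1170 / 197.40 = 5.927 mol
n(D) = 1390 / 197.40 = 7.042 mol
selectivity = 5.927/(5.927+7.042) × 100 = 45.70 %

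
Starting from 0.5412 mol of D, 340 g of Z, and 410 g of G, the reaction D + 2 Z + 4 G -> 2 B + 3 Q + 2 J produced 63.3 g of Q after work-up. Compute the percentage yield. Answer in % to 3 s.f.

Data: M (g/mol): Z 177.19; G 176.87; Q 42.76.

n(D) = 0.5412 mol
n(Z) = 340.0 / 177.19 = 1.919 mol
n(G) = 410.0 / 176.87 = 2.318 mol
n/ν for D = 0.5412/1 = 0.5412
n/ν for Z = 1.919/2 = 0.9595
n/ν for G = 2.318/4 = 0.5795
Smallest n/ν is D → limiting reagent.
theoretical n(Q) = (3/1) × 0.5412 = 1.624 mol → 69.44 g
% yield = 63.3 / 69.44 × 100 = 91.16 %

91.2 %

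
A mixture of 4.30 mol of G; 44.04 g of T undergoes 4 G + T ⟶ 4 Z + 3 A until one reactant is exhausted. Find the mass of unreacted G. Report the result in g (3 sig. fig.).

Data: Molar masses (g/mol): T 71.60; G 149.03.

n(G) = 4.300 mol
n(T) = 44.04 / 71.60 = 0.6151 mol
n/ν for G = 4.300/4 = 1.075
n/ν for T = 0.6151/1 = 0.6151
Smallest n/ν is T → limiting reagent.
G consumed = (4/1) × 0.6151 = 2.460 mol
G remaining = 4.300 − 2.460 = 1.840 mol
mass = 1.840 × 149.03 = 274.2 g

274 g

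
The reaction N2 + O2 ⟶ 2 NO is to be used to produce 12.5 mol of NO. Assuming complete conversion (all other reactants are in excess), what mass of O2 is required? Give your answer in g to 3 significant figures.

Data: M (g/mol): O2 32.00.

200 g

n(NO) = 12.50 mol
n(O2) = (1/2) × 12.50 = 6.250 mol
mass = 6.250 × 32.00 = 200.0 g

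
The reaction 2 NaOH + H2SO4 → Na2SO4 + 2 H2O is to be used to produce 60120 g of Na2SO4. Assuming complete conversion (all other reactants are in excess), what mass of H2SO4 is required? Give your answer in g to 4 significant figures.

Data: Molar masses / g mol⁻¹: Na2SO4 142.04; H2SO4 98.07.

n(Na2SO4) = 60120 / 142.04 = 423.3 mol
n(H2SO4) = (1/1) × 423.3 = 423.3 mol
mass = 423.3 × 98.07 = 41510 g

41510 g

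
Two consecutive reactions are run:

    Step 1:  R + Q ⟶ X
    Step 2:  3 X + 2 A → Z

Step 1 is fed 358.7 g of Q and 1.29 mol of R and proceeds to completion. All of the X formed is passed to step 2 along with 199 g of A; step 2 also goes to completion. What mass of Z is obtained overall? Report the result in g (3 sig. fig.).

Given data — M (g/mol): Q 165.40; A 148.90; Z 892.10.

Step 1:
n(Q) = 358.7 / 165.40 = 2.169 mol
n(R) = 1.290 mol
n/ν for Q = 2.169/1 = 2.169
n/ν for R = 1.290/1 = 1.290
Smallest n/ν is R → limiting reagent.
n(X) produced = (1/1) × 1.290 = 1.290 mol
Step 2:
n(X) available = 1.290 mol
n(A) = 199.0 / 148.90 = 1.336 mol
n/ν for X = 1.290/3 = 0.4300
n/ν for A = 1.336/2 = 0.6680
Smallest n/ν is X → limiting reagent.
n(Z) = (1/3) × 1.290 = 0.4300 mol
mass = 0.4300 × 892.10 = 383.6 g

384 g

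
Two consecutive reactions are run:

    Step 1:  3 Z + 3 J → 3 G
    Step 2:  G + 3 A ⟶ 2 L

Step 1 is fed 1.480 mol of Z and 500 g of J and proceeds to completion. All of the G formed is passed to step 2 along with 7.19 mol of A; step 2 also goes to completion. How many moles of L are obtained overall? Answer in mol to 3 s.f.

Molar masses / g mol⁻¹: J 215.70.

Step 1:
n(Z) = 1.480 mol
n(J) = 500.0 / 215.70 = 2.318 mol
n/ν for Z = 1.480/3 = 0.4933
n/ν for J = 2.318/3 = 0.7727
Smallest n/ν is Z → limiting reagent.
n(G) produced = (3/3) × 1.480 = 1.480 mol
Step 2:
n(G) available = 1.480 mol
n(A) = 7.190 mol
n/ν for G = 1.480/1 = 1.480
n/ν for A = 7.190/3 = 2.397
Smallest n/ν is G → limiting reagent.
n(L) = (2/1) × 1.480 = 2.960 mol

2.96 mol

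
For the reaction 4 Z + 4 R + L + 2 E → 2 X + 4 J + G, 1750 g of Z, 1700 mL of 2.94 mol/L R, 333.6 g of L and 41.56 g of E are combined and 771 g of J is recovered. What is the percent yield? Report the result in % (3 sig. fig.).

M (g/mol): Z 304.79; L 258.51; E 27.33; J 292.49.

n(Z) = 1750 / 304.79 = 5.742 mol
n(R) = 2.94 × 1700/1000 = 4.998 mol
n(L) = 333.6 / 258.51 = 1.290 mol
n(E) = 41.56 / 27.33 = 1.521 mol
n/ν → Z: 1.436, R: 1.250, L: 1.290, E: 0.7605; E is limiting.
theoretical n(J) = (4/2) × 1.521 = 3.042 mol → 889.8 g
% yield = 771 / 889.8 × 100 = 86.65 %

86.7 %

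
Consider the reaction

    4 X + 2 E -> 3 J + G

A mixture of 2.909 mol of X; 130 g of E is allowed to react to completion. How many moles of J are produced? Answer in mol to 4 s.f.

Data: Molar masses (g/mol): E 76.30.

n(X) = 2.909 mol
n(E) = 130.0 / 76.30 = 1.704 mol
n/ν → X: 0.7273, E: 0.8520; X is limiting.
n(J) = (3/4) × 2.909 = 2.182 mol

2.182 mol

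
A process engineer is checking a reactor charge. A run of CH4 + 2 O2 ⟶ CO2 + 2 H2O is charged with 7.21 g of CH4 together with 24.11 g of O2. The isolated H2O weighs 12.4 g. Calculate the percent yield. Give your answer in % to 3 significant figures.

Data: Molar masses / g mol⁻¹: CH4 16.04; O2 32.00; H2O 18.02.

n(CH4) = 7.210 / 16.04 = 0.4495 mol
n(O2) = 24.11 / 32.00 = 0.7534 mol
n/ν for CH4 = 0.4495/1 = 0.4495
n/ν for O2 = 0.7534/2 = 0.3767
Smallest n/ν is O2 → limiting reagent.
theoretical n(H2O) = (2/2) × 0.7534 = 0.7534 mol → 13.58 g
% yield = 12.4 / 13.58 × 100 = 91.31 %

91.3 %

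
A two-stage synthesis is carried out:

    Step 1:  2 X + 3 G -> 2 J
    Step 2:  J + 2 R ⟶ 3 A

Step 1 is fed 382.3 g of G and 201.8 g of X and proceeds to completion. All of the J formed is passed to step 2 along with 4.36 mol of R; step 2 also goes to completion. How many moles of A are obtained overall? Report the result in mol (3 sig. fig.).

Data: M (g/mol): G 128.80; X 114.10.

Step 1:
n(G) = 382.3 / 128.80 = 2.968 mol
n(X) = 201.8 / 114.10 = 1.769 mol
n/ν → G: 0.9893, X: 0.8845; X is limiting.
n(J) produced = (2/2) × 1.769 = 1.769 mol
Step 2:
n(J) available = 1.769 mol
n(R) = 4.360 mol
n/ν → J: 1.769, R: 2.180; J is limiting.
n(A) = (3/1) × 1.769 = 5.307 mol

5.31 mol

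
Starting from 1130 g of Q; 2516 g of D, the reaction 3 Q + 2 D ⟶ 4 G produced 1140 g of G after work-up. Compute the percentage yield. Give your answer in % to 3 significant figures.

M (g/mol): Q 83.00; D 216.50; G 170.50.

36.8 %

n(Q) = 1130 / 83.00 = 13.61 mol
n(D) = 2516 / 216.50 = 11.62 mol
n/ν → Q: 4.537, D: 5.810; Q is limiting.
theoretical n(G) = (4/3) × 13.61 = 18.15 mol → 3095 g
% yield = 1140 / 3095 × 100 = 36.83 %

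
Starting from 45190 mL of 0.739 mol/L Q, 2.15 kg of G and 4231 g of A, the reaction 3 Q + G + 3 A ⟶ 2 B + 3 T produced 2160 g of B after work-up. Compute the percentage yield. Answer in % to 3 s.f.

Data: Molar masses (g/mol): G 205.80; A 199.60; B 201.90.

n(Q) = 0.739 × 45190/1000 = 33.40 mol
n(G) = 2.150×1000 / 205.80 = 10.45 mol
n(A) = 4231 / 199.60 = 21.20 mol
n/ν for Q = 33.40/3 = 11.13
n/ν for G = 10.45/1 = 10.45
n/ν for A = 21.20/3 = 7.067
Smallest n/ν is A → limiting reagent.
theoretical n(B) = (2/3) × 21.20 = 14.13 mol → 2853 g
% yield = 2160 / 2853 × 100 = 75.71 %

75.7 %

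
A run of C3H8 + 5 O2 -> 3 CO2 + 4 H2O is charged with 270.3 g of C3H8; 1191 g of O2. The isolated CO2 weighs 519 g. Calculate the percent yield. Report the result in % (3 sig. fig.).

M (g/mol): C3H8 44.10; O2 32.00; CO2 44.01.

n(C3H8) = 270.3 / 44.10 = 6.129 mol
n(O2) = 1191 / 32.00 = 37.22 mol
n/ν → C3H8: 6.129, O2: 7.444; C3H8 is limiting.
theoretical n(CO2) = (3/1) × 6.129 = 18.39 mol → 809.3 g
% yield = 519 / 809.3 × 100 = 64.13 %

64.1 %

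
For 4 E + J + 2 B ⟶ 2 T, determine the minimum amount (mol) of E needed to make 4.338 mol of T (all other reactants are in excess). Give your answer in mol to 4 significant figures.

8.676 mol

n(T) = 4.338 mol
n(E) = (4/2) × 4.338 = 8.676 mol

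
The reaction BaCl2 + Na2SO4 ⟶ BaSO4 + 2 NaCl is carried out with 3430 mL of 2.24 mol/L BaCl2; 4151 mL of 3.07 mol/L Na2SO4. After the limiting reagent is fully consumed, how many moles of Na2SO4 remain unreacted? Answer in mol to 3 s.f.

5.06 mol

n(BaCl2) = 2.24 × 3430/1000 = 7.683 mol
n(Na2SO4) = 3.07 × 4151/1000 = 12.74 mol
n/ν for BaCl2 = 7.683/1 = 7.683
n/ν for Na2SO4 = 12.74/1 = 12.74
Smallest n/ν is BaCl2 → limiting reagent.
Na2SO4 consumed = (1/1) × 7.683 = 7.683 mol
Na2SO4 remaining = 12.74 − 7.683 = 5.057 mol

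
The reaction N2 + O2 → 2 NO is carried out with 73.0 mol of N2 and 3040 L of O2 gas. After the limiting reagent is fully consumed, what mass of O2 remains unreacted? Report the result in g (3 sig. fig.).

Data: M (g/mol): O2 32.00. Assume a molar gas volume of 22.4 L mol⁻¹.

n(N2) = 73.00 mol
n(O2) = 3040 / 22.4 = 135.7 mol
n/ν for N2 = 73.00/1 = 73.00
n/ν for O2 = 135.7/1 = 135.7
Smallest n/ν is N2 → limiting reagent.
O2 consumed = (1/1) × 73.00 = 73.00 mol
O2 remaining = 135.7 − 73.00 = 62.70 mol
mass = 62.70 × 32.00 = 2006 g

2010 g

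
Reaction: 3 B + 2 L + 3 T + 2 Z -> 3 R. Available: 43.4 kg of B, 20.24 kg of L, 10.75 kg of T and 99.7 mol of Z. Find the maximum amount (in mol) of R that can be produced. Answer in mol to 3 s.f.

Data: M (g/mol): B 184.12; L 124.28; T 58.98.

150 mol

n(B) = 43.40×1000 / 184.12 = 235.7 mol
n(L) = 20.24×1000 / 124.28 = 162.9 mol
n(T) = 10.75×1000 / 58.98 = 182.3 mol
n(Z) = 99.70 mol
n/ν → B: 78.57, L: 81.45, T: 60.77, Z: 49.85; Z is limiting.
n(R) = (3/2) × 99.70 = 149.6 mol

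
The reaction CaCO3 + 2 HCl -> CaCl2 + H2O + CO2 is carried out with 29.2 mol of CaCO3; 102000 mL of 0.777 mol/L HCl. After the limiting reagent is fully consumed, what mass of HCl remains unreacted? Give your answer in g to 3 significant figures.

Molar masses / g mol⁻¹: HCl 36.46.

n(CaCO3) = 29.20 mol
n(HCl) = 0.777 × 102000/1000 = 79.25 mol
n/ν → CaCO3: 29.20, HCl: 39.63; CaCO3 is limiting.
HCl consumed = (2/1) × 29.20 = 58.40 mol
HCl remaining = 79.25 − 58.40 = 20.85 mol
mass = 20.85 × 36.46 = 760.2 g

760 g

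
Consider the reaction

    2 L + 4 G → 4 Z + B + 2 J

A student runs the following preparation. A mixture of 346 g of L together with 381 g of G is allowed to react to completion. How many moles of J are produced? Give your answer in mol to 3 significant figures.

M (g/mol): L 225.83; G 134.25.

1.42 mol

n(L) = 346.0 / 225.83 = 1.532 mol
n(G) = 381.0 / 134.25 = 2.838 mol
n/ν for L = 1.532/2 = 0.7660
n/ν for G = 2.838/4 = 0.7095
Smallest n/ν is G → limiting reagent.
n(J) = (2/4) × 2.838 = 1.419 mol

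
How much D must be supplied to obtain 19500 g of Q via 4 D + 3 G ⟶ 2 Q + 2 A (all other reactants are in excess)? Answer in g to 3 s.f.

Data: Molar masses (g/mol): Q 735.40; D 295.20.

n(Q) = 19500 / 735.40 = 26.52 mol
n(D) = (4/2) × 26.52 = 53.04 mol
mass = 53.04 × 295.20 = 15660 g

15700 g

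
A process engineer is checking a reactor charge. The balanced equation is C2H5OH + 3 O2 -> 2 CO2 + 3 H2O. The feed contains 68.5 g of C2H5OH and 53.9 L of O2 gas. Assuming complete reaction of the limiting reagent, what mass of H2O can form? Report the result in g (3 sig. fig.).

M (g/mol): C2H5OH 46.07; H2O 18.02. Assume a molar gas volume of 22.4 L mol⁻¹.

43.4 g

n(C2H5OH) = 68.50 / 46.07 = 1.487 mol
n(O2) = 53.90 / 22.4 = 2.406 mol
n/ν for C2H5OH = 1.487/1 = 1.487
n/ν for O2 = 2.406/3 = 0.8020
Smallest n/ν is O2 → limiting reagent.
n(H2O) = (3/3) × 2.406 = 2.406 mol
mass = 2.406 × 18.02 = 43.36 g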